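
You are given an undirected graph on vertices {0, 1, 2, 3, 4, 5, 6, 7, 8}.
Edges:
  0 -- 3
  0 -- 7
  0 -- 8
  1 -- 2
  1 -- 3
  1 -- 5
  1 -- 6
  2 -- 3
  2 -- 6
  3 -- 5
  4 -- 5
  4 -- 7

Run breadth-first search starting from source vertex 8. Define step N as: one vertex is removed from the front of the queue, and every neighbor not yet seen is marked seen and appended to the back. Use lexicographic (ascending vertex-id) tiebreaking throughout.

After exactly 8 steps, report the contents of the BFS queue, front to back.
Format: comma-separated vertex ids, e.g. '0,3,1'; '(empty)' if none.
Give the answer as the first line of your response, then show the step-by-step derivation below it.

6

step 1: dequeue 8; queue=[0]; order=8
step 2: dequeue 0; queue=[3,7]; order=8,0
step 3: dequeue 3; queue=[7,1,2,5]; order=8,0,3
step 4: dequeue 7; queue=[1,2,5,4]; order=8,0,3,7
step 5: dequeue 1; queue=[2,5,4,6]; order=8,0,3,7,1
step 6: dequeue 2; queue=[5,4,6]; order=8,0,3,7,1,2
step 7: dequeue 5; queue=[4,6]; order=8,0,3,7,1,2,5
step 8: dequeue 4; queue=[6]; order=8,0,3,7,1,2,5,4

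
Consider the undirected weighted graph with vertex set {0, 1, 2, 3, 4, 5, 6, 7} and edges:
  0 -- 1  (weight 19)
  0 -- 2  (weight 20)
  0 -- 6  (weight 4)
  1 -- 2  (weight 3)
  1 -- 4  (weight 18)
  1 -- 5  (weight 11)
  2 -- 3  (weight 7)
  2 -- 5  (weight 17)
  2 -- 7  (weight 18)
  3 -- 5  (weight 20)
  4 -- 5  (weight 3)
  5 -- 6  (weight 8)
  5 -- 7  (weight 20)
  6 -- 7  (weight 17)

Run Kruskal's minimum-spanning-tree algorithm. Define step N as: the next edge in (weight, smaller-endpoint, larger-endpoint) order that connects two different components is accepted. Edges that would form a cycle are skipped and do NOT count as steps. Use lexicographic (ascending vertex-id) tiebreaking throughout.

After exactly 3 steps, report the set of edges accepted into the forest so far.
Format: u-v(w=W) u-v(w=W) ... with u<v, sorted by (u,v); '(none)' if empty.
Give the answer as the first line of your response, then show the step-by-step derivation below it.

0-6(w=4) 1-2(w=3) 4-5(w=3)

step 1: add edge 1-2 (w=3); MST = {1-2(w=3)}
step 2: add edge 4-5 (w=3); MST = {1-2(w=3) 4-5(w=3)}
step 3: add edge 0-6 (w=4); MST = {0-6(w=4) 1-2(w=3) 4-5(w=3)}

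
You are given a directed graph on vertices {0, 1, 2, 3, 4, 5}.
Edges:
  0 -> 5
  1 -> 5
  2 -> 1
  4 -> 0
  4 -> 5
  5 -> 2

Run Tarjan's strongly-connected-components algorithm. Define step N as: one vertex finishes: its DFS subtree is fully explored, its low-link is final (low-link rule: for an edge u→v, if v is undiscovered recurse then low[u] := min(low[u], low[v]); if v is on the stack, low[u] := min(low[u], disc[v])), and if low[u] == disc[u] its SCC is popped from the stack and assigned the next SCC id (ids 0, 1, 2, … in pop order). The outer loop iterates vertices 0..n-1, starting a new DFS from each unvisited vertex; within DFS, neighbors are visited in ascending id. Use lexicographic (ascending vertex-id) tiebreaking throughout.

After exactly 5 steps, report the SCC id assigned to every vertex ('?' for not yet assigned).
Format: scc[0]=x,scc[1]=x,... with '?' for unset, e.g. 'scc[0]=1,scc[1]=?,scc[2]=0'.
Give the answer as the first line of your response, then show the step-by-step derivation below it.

scc[0]=1,scc[1]=0,scc[2]=0,scc[3]=2,scc[4]=?,scc[5]=0

step 1: low=(low[0]=0,low[1]=1,low[2]=2,low[3]=?,low[4]=?,low[5]=1); scc=(scc[0]=?,scc[1]=?,scc[2]=?,scc[3]=?,scc[4]=?,scc[5]=?)
step 2: low=(low[0]=0,low[1]=1,low[2]=1,low[3]=?,low[4]=?,low[5]=1); scc=(scc[0]=?,scc[1]=?,scc[2]=?,scc[3]=?,scc[4]=?,scc[5]=?)
step 3: low=(low[0]=0,low[1]=1,low[2]=1,low[3]=?,low[4]=?,low[5]=1); scc=(scc[0]=?,scc[1]=0,scc[2]=0,scc[3]=?,scc[4]=?,scc[5]=0)
step 4: low=(low[0]=0,low[1]=1,low[2]=1,low[3]=?,low[4]=?,low[5]=1); scc=(scc[0]=1,scc[1]=0,scc[2]=0,scc[3]=?,scc[4]=?,scc[5]=0)
step 5: low=(low[0]=0,low[1]=1,low[2]=1,low[3]=4,low[4]=?,low[5]=1); scc=(scc[0]=1,scc[1]=0,scc[2]=0,scc[3]=2,scc[4]=?,scc[5]=0)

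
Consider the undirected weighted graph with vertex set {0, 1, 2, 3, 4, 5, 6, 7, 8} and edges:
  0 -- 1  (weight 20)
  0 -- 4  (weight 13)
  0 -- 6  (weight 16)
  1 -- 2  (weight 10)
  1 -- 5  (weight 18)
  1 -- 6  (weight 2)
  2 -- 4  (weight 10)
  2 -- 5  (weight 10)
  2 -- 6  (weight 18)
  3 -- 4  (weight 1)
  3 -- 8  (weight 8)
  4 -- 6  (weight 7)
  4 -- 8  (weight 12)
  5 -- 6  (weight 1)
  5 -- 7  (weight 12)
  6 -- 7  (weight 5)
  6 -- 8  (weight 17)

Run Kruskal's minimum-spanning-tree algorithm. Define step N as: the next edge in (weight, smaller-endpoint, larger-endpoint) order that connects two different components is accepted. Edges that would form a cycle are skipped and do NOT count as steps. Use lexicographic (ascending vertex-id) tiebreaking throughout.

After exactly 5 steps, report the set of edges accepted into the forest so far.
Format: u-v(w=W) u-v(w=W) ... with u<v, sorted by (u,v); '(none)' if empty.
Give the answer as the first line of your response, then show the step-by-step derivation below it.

1-6(w=2) 3-4(w=1) 4-6(w=7) 5-6(w=1) 6-7(w=5)

step 1: add edge 3-4 (w=1); MST = {3-4(w=1)}
step 2: add edge 5-6 (w=1); MST = {3-4(w=1) 5-6(w=1)}
step 3: add edge 1-6 (w=2); MST = {1-6(w=2) 3-4(w=1) 5-6(w=1)}
step 4: add edge 6-7 (w=5); MST = {1-6(w=2) 3-4(w=1) 5-6(w=1) 6-7(w=5)}
step 5: add edge 4-6 (w=7); MST = {1-6(w=2) 3-4(w=1) 4-6(w=7) 5-6(w=1) 6-7(w=5)}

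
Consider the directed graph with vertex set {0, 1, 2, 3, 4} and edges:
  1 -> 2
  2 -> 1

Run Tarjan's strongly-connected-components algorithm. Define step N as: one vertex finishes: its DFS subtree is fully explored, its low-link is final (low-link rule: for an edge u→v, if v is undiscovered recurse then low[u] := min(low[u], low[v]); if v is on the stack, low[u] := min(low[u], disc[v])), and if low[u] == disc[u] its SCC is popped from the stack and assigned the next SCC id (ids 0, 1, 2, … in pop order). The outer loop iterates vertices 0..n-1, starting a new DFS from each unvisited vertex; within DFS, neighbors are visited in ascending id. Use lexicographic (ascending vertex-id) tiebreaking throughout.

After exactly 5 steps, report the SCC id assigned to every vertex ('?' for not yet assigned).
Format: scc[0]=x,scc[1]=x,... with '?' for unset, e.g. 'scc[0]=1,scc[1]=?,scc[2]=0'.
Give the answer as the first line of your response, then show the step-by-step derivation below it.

scc[0]=0,scc[1]=1,scc[2]=1,scc[3]=2,scc[4]=3

step 1: low=(low[0]=0,low[1]=?,low[2]=?,low[3]=?,low[4]=?); scc=(scc[0]=0,scc[1]=?,scc[2]=?,scc[3]=?,scc[4]=?)
step 2: low=(low[0]=0,low[1]=1,low[2]=1,low[3]=?,low[4]=?); scc=(scc[0]=0,scc[1]=?,scc[2]=?,scc[3]=?,scc[4]=?)
step 3: low=(low[0]=0,low[1]=1,low[2]=1,low[3]=?,low[4]=?); scc=(scc[0]=0,scc[1]=1,scc[2]=1,scc[3]=?,scc[4]=?)
step 4: low=(low[0]=0,low[1]=1,low[2]=1,low[3]=3,low[4]=?); scc=(scc[0]=0,scc[1]=1,scc[2]=1,scc[3]=2,scc[4]=?)
step 5: low=(low[0]=0,low[1]=1,low[2]=1,low[3]=3,low[4]=4); scc=(scc[0]=0,scc[1]=1,scc[2]=1,scc[3]=2,scc[4]=3)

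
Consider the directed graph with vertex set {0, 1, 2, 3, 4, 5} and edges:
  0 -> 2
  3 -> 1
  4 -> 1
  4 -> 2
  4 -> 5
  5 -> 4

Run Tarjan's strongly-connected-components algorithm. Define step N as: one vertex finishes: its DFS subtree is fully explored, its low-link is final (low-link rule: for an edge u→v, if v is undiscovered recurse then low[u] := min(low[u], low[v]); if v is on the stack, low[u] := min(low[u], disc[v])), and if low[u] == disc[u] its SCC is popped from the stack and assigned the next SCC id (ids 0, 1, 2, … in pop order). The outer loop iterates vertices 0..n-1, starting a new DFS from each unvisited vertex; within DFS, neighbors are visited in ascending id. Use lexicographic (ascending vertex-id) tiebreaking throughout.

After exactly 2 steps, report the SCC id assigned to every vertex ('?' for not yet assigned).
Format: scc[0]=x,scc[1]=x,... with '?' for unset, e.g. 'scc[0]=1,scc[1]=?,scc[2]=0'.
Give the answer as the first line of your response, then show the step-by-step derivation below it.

scc[0]=1,scc[1]=?,scc[2]=0,scc[3]=?,scc[4]=?,scc[5]=?

step 1: low=(low[0]=0,low[1]=?,low[2]=1,low[3]=?,low[4]=?,low[5]=?); scc=(scc[0]=?,scc[1]=?,scc[2]=0,scc[3]=?,scc[4]=?,scc[5]=?)
step 2: low=(low[0]=0,low[1]=?,low[2]=1,low[3]=?,low[4]=?,low[5]=?); scc=(scc[0]=1,scc[1]=?,scc[2]=0,scc[3]=?,scc[4]=?,scc[5]=?)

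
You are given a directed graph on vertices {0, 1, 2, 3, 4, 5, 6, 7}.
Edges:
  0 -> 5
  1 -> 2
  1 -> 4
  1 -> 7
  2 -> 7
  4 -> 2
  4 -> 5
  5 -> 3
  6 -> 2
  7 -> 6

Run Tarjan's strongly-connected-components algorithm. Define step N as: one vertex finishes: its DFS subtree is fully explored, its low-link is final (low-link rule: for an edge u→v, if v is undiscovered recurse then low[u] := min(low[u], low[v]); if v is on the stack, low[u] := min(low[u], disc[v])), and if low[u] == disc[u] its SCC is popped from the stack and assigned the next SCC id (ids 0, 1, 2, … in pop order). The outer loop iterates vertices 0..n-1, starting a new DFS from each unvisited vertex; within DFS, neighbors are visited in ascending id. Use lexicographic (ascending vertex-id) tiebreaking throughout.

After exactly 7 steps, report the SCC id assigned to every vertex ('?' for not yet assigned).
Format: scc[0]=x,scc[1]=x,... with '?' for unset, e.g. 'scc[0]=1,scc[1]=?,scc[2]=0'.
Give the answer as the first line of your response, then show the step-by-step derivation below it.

scc[0]=2,scc[1]=?,scc[2]=3,scc[3]=0,scc[4]=4,scc[5]=1,scc[6]=3,scc[7]=3

step 1: low=(low[0]=0,low[1]=?,low[2]=?,low[3]=2,low[4]=?,low[5]=1,low[6]=?,low[7]=?); scc=(scc[0]=?,scc[1]=?,scc[2]=?,scc[3]=0,scc[4]=?,scc[5]=?,scc[6]=?,scc[7]=?)
step 2: low=(low[0]=0,low[1]=?,low[2]=?,low[3]=2,low[4]=?,low[5]=1,low[6]=?,low[7]=?); scc=(scc[0]=?,scc[1]=?,scc[2]=?,scc[3]=0,scc[4]=?,scc[5]=1,scc[6]=?,scc[7]=?)
step 3: low=(low[0]=0,low[1]=?,low[2]=?,low[3]=2,low[4]=?,low[5]=1,low[6]=?,low[7]=?); scc=(scc[0]=2,scc[1]=?,scc[2]=?,scc[3]=0,scc[4]=?,scc[5]=1,scc[6]=?,scc[7]=?)
step 4: low=(low[0]=0,low[1]=3,low[2]=4,low[3]=2,low[4]=?,low[5]=1,low[6]=4,low[7]=5); scc=(scc[0]=2,scc[1]=?,scc[2]=?,scc[3]=0,scc[4]=?,scc[5]=1,scc[6]=?,scc[7]=?)
step 5: low=(low[0]=0,low[1]=3,low[2]=4,low[3]=2,low[4]=?,low[5]=1,low[6]=4,low[7]=4); scc=(scc[0]=2,scc[1]=?,scc[2]=?,scc[3]=0,scc[4]=?,scc[5]=1,scc[6]=?,scc[7]=?)
step 6: low=(low[0]=0,low[1]=3,low[2]=4,low[3]=2,low[4]=?,low[5]=1,low[6]=4,low[7]=4); scc=(scc[0]=2,scc[1]=?,scc[2]=3,scc[3]=0,scc[4]=?,scc[5]=1,scc[6]=3,scc[7]=3)
step 7: low=(low[0]=0,low[1]=3,low[2]=4,low[3]=2,low[4]=7,low[5]=1,low[6]=4,low[7]=4); scc=(scc[0]=2,scc[1]=?,scc[2]=3,scc[3]=0,scc[4]=4,scc[5]=1,scc[6]=3,scc[7]=3)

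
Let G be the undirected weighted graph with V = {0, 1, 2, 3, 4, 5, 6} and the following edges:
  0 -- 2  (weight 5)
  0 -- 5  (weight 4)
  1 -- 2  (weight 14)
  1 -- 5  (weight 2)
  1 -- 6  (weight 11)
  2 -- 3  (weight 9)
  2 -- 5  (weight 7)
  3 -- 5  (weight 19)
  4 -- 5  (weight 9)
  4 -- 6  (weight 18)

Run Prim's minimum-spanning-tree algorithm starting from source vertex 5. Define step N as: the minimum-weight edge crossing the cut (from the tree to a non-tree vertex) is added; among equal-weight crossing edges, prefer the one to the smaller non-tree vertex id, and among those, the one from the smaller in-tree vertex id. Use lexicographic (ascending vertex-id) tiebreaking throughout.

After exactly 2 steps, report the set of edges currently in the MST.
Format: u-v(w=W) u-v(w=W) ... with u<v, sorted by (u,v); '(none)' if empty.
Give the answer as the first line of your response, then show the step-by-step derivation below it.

0-5(w=4) 1-5(w=2)

step 1: add edge 1-5 (w=2); MST = {1-5(w=2)}
step 2: add edge 0-5 (w=4); MST = {0-5(w=4) 1-5(w=2)}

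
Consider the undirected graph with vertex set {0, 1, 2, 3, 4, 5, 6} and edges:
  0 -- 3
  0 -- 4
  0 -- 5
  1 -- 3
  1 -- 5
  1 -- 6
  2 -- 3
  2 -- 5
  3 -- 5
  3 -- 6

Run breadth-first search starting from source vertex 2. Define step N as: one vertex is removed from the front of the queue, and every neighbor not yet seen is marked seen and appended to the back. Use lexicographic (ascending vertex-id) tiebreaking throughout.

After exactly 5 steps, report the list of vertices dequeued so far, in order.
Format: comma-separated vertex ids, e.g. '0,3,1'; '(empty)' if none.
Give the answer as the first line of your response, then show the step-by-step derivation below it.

2,3,5,0,1

step 1: dequeue 2; queue=[3,5]; order=2
step 2: dequeue 3; queue=[5,0,1,6]; order=2,3
step 3: dequeue 5; queue=[0,1,6]; order=2,3,5
step 4: dequeue 0; queue=[1,6,4]; order=2,3,5,0
step 5: dequeue 1; queue=[6,4]; order=2,3,5,0,1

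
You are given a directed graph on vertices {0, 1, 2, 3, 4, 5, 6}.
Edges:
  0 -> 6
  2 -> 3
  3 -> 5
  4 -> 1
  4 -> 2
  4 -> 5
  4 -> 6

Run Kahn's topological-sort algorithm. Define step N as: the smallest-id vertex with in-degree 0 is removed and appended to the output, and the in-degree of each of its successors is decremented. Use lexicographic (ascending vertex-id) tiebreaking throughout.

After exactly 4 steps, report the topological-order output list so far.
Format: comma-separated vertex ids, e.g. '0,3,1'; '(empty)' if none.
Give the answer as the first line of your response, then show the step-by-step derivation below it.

0,4,1,2

step 1: output 0; order=[0]; indeg=(0,1,1,1,0,2,1)
step 2: output 4; order=[0,4]; indeg=(0,0,0,1,0,1,0)
step 3: output 1; order=[0,4,1]; indeg=(0,0,0,1,0,1,0)
step 4: output 2; order=[0,4,1,2]; indeg=(0,0,0,0,0,1,0)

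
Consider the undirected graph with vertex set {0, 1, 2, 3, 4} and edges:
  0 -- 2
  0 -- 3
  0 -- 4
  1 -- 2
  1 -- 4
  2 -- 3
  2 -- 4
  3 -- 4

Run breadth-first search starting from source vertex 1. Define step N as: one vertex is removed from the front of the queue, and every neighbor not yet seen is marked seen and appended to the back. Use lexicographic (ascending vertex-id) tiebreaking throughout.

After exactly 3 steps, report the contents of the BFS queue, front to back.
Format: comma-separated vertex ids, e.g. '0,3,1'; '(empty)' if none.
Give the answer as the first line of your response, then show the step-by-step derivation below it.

0,3

step 1: dequeue 1; queue=[2,4]; order=1
step 2: dequeue 2; queue=[4,0,3]; order=1,2
step 3: dequeue 4; queue=[0,3]; order=1,2,4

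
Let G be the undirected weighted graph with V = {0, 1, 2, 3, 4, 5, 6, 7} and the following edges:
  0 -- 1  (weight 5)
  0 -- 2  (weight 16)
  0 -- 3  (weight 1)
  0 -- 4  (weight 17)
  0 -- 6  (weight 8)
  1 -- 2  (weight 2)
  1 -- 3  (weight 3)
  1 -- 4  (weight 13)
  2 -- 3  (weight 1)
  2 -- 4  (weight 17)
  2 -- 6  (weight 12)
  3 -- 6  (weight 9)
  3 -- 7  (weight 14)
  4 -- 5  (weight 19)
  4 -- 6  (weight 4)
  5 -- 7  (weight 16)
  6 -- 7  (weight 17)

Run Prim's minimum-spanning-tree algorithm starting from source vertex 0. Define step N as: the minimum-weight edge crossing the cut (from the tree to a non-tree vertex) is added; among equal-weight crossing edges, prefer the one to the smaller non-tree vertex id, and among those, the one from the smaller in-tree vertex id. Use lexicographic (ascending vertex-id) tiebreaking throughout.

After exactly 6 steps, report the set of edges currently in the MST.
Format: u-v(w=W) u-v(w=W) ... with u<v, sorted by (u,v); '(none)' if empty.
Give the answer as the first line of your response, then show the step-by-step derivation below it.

0-3(w=1) 0-6(w=8) 1-2(w=2) 2-3(w=1) 3-7(w=14) 4-6(w=4)

step 1: add edge 0-3 (w=1); MST = {0-3(w=1)}
step 2: add edge 2-3 (w=1); MST = {0-3(w=1) 2-3(w=1)}
step 3: add edge 1-2 (w=2); MST = {0-3(w=1) 1-2(w=2) 2-3(w=1)}
step 4: add edge 0-6 (w=8); MST = {0-3(w=1) 0-6(w=8) 1-2(w=2) 2-3(w=1)}
step 5: add edge 4-6 (w=4); MST = {0-3(w=1) 0-6(w=8) 1-2(w=2) 2-3(w=1) 4-6(w=4)}
step 6: add edge 3-7 (w=14); MST = {0-3(w=1) 0-6(w=8) 1-2(w=2) 2-3(w=1) 3-7(w=14) 4-6(w=4)}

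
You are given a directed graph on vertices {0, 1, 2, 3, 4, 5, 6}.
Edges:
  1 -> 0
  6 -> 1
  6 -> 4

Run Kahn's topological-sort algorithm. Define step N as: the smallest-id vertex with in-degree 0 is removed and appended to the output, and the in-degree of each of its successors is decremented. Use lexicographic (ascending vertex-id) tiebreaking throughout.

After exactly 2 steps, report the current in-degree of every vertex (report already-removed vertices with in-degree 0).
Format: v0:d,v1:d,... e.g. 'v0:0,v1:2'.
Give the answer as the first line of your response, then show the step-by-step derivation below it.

v0:1,v1:1,v2:0,v3:0,v4:1,v5:0,v6:0

step 1: output 2; order=[2]; indeg=(1,1,0,0,1,0,0)
step 2: output 3; order=[2,3]; indeg=(1,1,0,0,1,0,0)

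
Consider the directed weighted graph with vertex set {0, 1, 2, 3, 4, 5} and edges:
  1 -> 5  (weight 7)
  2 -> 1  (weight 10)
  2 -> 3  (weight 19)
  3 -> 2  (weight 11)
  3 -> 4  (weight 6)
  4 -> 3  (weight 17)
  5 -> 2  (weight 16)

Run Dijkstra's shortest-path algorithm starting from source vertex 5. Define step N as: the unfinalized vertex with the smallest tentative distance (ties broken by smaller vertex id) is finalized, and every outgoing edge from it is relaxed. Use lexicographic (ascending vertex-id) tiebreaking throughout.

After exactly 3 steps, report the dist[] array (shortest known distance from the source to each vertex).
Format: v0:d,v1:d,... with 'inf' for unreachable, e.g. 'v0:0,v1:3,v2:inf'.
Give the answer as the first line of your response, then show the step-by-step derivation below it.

v0:inf,v1:26,v2:16,v3:35,v4:inf,v5:0

step 1: dist = v0:inf,v1:inf,v2:16,v3:inf,v4:inf,v5:0
step 2: dist = v0:inf,v1:26,v2:16,v3:35,v4:inf,v5:0
step 3: dist = v0:inf,v1:26,v2:16,v3:35,v4:inf,v5:0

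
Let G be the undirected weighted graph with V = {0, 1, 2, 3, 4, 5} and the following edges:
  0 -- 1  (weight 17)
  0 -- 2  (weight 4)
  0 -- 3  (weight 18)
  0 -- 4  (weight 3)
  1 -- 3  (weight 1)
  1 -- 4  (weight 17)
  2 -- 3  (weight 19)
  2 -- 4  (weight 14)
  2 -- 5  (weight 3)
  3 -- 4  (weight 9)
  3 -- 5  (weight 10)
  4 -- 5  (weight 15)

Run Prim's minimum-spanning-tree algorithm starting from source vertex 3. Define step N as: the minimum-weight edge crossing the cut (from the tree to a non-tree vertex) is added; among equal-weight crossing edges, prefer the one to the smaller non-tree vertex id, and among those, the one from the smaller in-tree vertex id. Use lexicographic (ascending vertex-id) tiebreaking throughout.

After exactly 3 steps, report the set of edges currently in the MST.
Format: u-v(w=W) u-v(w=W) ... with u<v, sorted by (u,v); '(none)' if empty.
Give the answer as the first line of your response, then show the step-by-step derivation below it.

0-4(w=3) 1-3(w=1) 3-4(w=9)

step 1: add edge 1-3 (w=1); MST = {1-3(w=1)}
step 2: add edge 3-4 (w=9); MST = {1-3(w=1) 3-4(w=9)}
step 3: add edge 0-4 (w=3); MST = {0-4(w=3) 1-3(w=1) 3-4(w=9)}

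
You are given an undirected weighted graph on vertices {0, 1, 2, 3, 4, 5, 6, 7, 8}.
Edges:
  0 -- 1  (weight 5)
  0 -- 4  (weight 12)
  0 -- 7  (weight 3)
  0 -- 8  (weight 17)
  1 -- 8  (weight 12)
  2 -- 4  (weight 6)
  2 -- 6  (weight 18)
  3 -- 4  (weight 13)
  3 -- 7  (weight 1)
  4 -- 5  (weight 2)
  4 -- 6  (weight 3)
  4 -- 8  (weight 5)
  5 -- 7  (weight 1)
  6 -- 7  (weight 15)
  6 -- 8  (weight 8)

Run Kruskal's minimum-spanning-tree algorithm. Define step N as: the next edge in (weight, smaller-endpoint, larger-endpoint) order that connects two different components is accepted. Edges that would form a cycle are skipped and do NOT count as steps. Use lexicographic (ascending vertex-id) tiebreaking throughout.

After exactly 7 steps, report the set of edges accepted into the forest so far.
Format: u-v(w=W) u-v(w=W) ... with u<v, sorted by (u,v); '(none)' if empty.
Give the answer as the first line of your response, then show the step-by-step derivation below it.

0-1(w=5) 0-7(w=3) 3-7(w=1) 4-5(w=2) 4-6(w=3) 4-8(w=5) 5-7(w=1)

step 1: add edge 3-7 (w=1); MST = {3-7(w=1)}
step 2: add edge 5-7 (w=1); MST = {3-7(w=1) 5-7(w=1)}
step 3: add edge 4-5 (w=2); MST = {3-7(w=1) 4-5(w=2) 5-7(w=1)}
step 4: add edge 0-7 (w=3); MST = {0-7(w=3) 3-7(w=1) 4-5(w=2) 5-7(w=1)}
step 5: add edge 4-6 (w=3); MST = {0-7(w=3) 3-7(w=1) 4-5(w=2) 4-6(w=3) 5-7(w=1)}
step 6: add edge 0-1 (w=5); MST = {0-1(w=5) 0-7(w=3) 3-7(w=1) 4-5(w=2) 4-6(w=3) 5-7(w=1)}
step 7: add edge 4-8 (w=5); MST = {0-1(w=5) 0-7(w=3) 3-7(w=1) 4-5(w=2) 4-6(w=3) 4-8(w=5) 5-7(w=1)}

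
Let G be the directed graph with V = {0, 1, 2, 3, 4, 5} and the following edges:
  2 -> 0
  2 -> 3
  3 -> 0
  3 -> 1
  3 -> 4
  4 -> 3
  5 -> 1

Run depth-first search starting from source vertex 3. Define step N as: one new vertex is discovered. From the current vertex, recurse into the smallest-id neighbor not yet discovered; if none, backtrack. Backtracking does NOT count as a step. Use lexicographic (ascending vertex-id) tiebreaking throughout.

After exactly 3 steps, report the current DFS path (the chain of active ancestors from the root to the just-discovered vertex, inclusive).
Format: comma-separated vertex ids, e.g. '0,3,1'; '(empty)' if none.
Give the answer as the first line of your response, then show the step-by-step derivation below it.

3,1

step 1: discover 3; path=3; order=3
step 2: discover 0; path=3>0; order=3,0
step 3: discover 1; path=3>1; order=3,0,1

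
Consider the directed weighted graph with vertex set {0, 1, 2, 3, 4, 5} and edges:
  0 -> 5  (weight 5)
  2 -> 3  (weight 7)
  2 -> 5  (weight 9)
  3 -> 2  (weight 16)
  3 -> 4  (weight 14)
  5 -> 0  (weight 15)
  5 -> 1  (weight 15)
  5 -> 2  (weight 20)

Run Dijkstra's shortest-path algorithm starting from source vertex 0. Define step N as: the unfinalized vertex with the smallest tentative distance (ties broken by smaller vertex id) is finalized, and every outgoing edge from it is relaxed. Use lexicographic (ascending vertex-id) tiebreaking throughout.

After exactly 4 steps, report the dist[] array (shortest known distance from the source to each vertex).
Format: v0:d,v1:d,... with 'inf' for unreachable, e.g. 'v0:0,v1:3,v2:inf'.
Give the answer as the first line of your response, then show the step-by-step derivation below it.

v0:0,v1:20,v2:25,v3:32,v4:inf,v5:5

step 1: dist = v0:0,v1:inf,v2:inf,v3:inf,v4:inf,v5:5
step 2: dist = v0:0,v1:20,v2:25,v3:inf,v4:inf,v5:5
step 3: dist = v0:0,v1:20,v2:25,v3:inf,v4:inf,v5:5
step 4: dist = v0:0,v1:20,v2:25,v3:32,v4:inf,v5:5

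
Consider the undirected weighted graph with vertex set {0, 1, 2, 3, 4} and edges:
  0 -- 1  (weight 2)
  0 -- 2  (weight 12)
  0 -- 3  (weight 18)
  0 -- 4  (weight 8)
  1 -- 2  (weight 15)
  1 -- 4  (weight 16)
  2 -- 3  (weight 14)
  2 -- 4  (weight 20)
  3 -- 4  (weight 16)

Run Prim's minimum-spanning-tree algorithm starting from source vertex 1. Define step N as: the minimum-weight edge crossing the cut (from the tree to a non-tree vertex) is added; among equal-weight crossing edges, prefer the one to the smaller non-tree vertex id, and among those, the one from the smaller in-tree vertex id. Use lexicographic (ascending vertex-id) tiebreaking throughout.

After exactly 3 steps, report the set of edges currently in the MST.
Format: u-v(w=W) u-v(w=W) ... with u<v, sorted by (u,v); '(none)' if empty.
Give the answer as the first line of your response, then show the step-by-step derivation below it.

0-1(w=2) 0-2(w=12) 0-4(w=8)

step 1: add edge 0-1 (w=2); MST = {0-1(w=2)}
step 2: add edge 0-4 (w=8); MST = {0-1(w=2) 0-4(w=8)}
step 3: add edge 0-2 (w=12); MST = {0-1(w=2) 0-2(w=12) 0-4(w=8)}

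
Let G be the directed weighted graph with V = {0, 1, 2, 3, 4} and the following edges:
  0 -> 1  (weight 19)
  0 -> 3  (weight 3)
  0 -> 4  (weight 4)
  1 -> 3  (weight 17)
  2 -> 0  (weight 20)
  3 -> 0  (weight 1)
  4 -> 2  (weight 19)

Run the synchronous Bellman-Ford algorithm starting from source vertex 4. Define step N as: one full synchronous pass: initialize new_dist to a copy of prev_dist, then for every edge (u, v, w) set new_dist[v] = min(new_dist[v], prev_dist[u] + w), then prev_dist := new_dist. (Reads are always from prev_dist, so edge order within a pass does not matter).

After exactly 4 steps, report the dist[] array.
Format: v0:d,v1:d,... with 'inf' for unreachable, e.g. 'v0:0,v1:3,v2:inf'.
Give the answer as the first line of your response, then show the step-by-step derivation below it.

v0:39,v1:58,v2:19,v3:42,v4:0

step 1: dist = v0:inf,v1:inf,v2:19,v3:inf,v4:0
step 2: dist = v0:39,v1:inf,v2:19,v3:inf,v4:0
step 3: dist = v0:39,v1:58,v2:19,v3:42,v4:0
step 4: dist = v0:39,v1:58,v2:19,v3:42,v4:0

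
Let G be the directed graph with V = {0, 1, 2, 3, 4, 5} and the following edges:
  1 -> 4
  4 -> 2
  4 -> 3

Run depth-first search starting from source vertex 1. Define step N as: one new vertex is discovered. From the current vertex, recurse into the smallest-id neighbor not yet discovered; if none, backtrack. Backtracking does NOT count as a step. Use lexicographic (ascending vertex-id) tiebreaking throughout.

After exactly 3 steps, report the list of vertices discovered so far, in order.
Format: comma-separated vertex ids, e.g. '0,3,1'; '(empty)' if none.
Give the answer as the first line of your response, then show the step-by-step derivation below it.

1,4,2

step 1: discover 1; path=1; order=1
step 2: discover 4; path=1>4; order=1,4
step 3: discover 2; path=1>4>2; order=1,4,2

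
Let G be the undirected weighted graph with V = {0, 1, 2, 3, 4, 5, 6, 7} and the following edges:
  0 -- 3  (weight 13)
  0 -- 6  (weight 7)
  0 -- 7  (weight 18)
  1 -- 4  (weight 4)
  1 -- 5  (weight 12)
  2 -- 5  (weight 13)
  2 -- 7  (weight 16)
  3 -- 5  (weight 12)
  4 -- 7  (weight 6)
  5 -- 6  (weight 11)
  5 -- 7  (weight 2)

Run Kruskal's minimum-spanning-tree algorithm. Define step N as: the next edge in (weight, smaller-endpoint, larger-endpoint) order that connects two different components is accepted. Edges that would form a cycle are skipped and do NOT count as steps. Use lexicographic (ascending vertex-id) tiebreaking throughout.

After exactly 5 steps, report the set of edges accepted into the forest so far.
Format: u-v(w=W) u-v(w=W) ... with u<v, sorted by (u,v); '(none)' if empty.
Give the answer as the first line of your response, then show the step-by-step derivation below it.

0-6(w=7) 1-4(w=4) 4-7(w=6) 5-6(w=11) 5-7(w=2)

step 1: add edge 5-7 (w=2); MST = {5-7(w=2)}
step 2: add edge 1-4 (w=4); MST = {1-4(w=4) 5-7(w=2)}
step 3: add edge 4-7 (w=6); MST = {1-4(w=4) 4-7(w=6) 5-7(w=2)}
step 4: add edge 0-6 (w=7); MST = {0-6(w=7) 1-4(w=4) 4-7(w=6) 5-7(w=2)}
step 5: add edge 5-6 (w=11); MST = {0-6(w=7) 1-4(w=4) 4-7(w=6) 5-6(w=11) 5-7(w=2)}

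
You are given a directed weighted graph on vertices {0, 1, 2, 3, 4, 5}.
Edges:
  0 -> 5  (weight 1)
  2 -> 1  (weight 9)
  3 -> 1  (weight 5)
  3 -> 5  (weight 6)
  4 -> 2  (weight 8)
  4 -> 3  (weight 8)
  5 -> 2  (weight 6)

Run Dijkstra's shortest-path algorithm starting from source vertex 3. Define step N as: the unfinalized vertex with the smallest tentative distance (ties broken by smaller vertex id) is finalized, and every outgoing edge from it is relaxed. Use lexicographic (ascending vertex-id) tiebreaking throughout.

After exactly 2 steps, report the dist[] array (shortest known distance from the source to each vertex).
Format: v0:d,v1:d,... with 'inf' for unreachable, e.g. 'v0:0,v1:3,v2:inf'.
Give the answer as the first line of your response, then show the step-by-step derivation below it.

v0:inf,v1:5,v2:inf,v3:0,v4:inf,v5:6

step 1: dist = v0:inf,v1:5,v2:inf,v3:0,v4:inf,v5:6
step 2: dist = v0:inf,v1:5,v2:inf,v3:0,v4:inf,v5:6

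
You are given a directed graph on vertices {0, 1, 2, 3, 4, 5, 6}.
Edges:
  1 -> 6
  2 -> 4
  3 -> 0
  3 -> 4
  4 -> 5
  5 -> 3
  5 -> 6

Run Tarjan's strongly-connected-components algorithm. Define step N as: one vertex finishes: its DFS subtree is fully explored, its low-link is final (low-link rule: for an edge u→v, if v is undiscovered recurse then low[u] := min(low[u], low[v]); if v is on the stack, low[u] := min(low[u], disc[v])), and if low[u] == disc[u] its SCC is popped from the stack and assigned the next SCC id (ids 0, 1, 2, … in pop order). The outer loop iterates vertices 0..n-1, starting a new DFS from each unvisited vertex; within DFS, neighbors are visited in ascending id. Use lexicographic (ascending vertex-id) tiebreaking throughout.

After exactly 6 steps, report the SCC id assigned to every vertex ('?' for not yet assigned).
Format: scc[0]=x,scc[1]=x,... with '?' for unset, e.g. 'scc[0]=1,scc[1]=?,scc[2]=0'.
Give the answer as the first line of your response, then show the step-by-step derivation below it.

scc[0]=0,scc[1]=2,scc[2]=?,scc[3]=3,scc[4]=3,scc[5]=3,scc[6]=1

step 1: low=(low[0]=0,low[1]=?,low[2]=?,low[3]=?,low[4]=?,low[5]=?,low[6]=?); scc=(scc[0]=0,scc[1]=?,scc[2]=?,scc[3]=?,scc[4]=?,scc[5]=?,scc[6]=?)
step 2: low=(low[0]=0,low[1]=1,low[2]=?,low[3]=?,low[4]=?,low[5]=?,low[6]=2); scc=(scc[0]=0,scc[1]=?,scc[2]=?,scc[3]=?,scc[4]=?,scc[5]=?,scc[6]=1)
step 3: low=(low[0]=0,low[1]=1,low[2]=?,low[3]=?,low[4]=?,low[5]=?,low[6]=2); scc=(scc[0]=0,scc[1]=2,scc[2]=?,scc[3]=?,scc[4]=?,scc[5]=?,scc[6]=1)
step 4: low=(low[0]=0,low[1]=1,low[2]=3,low[3]=4,low[4]=4,low[5]=5,low[6]=2); scc=(scc[0]=0,scc[1]=2,scc[2]=?,scc[3]=?,scc[4]=?,scc[5]=?,scc[6]=1)
step 5: low=(low[0]=0,low[1]=1,low[2]=3,low[3]=4,low[4]=4,low[5]=4,low[6]=2); scc=(scc[0]=0,scc[1]=2,scc[2]=?,scc[3]=?,scc[4]=?,scc[5]=?,scc[6]=1)
step 6: low=(low[0]=0,low[1]=1,low[2]=3,low[3]=4,low[4]=4,low[5]=4,low[6]=2); scc=(scc[0]=0,scc[1]=2,scc[2]=?,scc[3]=3,scc[4]=3,scc[5]=3,scc[6]=1)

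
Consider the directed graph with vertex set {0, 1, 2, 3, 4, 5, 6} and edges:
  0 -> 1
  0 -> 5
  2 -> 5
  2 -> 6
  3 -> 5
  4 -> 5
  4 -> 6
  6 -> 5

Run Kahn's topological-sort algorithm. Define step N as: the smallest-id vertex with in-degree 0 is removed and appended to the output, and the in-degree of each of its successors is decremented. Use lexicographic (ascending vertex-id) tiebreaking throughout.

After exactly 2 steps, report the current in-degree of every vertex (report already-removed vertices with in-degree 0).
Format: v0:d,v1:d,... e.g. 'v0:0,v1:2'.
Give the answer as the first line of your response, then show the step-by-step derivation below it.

v0:0,v1:0,v2:0,v3:0,v4:0,v5:4,v6:2

step 1: output 0; order=[0]; indeg=(0,0,0,0,0,4,2)
step 2: output 1; order=[0,1]; indeg=(0,0,0,0,0,4,2)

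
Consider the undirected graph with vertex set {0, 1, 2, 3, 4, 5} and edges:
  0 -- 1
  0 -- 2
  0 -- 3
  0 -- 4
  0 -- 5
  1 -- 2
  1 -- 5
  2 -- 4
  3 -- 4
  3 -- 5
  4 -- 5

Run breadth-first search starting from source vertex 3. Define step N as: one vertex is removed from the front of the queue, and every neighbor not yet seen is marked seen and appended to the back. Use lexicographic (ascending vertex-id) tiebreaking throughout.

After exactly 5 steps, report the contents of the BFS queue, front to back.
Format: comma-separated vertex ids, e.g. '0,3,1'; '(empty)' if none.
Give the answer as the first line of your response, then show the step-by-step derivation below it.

2

step 1: dequeue 3; queue=[0,4,5]; order=3
step 2: dequeue 0; queue=[4,5,1,2]; order=3,0
step 3: dequeue 4; queue=[5,1,2]; order=3,0,4
step 4: dequeue 5; queue=[1,2]; order=3,0,4,5
step 5: dequeue 1; queue=[2]; order=3,0,4,5,1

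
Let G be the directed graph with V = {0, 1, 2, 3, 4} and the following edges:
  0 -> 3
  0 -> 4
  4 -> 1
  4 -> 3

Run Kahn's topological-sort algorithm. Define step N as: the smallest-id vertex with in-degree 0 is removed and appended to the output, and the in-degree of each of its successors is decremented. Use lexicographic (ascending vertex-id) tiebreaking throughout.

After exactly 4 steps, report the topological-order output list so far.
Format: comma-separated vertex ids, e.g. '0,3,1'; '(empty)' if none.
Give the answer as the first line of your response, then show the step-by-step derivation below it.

0,2,4,1

step 1: output 0; order=[0]; indeg=(0,1,0,1,0)
step 2: output 2; order=[0,2]; indeg=(0,1,0,1,0)
step 3: output 4; order=[0,2,4]; indeg=(0,0,0,0,0)
step 4: output 1; order=[0,2,4,1]; indeg=(0,0,0,0,0)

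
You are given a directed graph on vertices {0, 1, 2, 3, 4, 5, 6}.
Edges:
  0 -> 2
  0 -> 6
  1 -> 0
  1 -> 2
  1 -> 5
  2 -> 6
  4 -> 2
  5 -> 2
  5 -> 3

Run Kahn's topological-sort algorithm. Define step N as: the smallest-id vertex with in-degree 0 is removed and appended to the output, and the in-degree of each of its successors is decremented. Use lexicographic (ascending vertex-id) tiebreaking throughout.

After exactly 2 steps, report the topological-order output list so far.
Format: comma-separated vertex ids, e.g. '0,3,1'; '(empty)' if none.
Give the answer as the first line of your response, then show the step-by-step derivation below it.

1,0

step 1: output 1; order=[1]; indeg=(0,0,3,1,0,0,2)
step 2: output 0; order=[1,0]; indeg=(0,0,2,1,0,0,1)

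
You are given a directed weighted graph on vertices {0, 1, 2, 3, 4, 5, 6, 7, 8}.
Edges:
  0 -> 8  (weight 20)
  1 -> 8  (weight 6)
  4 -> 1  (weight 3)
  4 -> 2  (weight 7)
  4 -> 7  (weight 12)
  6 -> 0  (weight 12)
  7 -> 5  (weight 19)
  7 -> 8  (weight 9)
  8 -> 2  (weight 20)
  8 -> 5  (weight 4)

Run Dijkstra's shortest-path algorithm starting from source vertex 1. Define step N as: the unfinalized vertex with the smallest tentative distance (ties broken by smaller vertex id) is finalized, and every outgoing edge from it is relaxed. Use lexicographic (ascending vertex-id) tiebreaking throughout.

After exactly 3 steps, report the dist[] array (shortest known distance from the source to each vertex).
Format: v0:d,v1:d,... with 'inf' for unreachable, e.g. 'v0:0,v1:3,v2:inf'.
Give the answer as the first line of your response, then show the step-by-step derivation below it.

v0:inf,v1:0,v2:26,v3:inf,v4:inf,v5:10,v6:inf,v7:inf,v8:6

step 1: dist = v0:inf,v1:0,v2:inf,v3:inf,v4:inf,v5:inf,v6:inf,v7:inf,v8:6
step 2: dist = v0:inf,v1:0,v2:26,v3:inf,v4:inf,v5:10,v6:inf,v7:inf,v8:6
step 3: dist = v0:inf,v1:0,v2:26,v3:inf,v4:inf,v5:10,v6:inf,v7:inf,v8:6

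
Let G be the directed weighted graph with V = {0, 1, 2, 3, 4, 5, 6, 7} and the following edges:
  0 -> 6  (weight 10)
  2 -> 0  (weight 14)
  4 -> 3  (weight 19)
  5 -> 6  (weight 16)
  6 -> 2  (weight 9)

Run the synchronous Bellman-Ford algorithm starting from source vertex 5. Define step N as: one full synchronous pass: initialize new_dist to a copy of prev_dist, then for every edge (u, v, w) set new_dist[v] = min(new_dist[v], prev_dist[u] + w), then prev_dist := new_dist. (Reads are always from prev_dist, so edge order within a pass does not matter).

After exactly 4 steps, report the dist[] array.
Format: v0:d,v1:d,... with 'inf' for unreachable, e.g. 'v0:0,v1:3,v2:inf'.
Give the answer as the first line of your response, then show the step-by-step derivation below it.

v0:39,v1:inf,v2:25,v3:inf,v4:inf,v5:0,v6:16,v7:inf

step 1: dist = v0:inf,v1:inf,v2:inf,v3:inf,v4:inf,v5:0,v6:16,v7:inf
step 2: dist = v0:inf,v1:inf,v2:25,v3:inf,v4:inf,v5:0,v6:16,v7:inf
step 3: dist = v0:39,v1:inf,v2:25,v3:inf,v4:inf,v5:0,v6:16,v7:inf
step 4: dist = v0:39,v1:inf,v2:25,v3:inf,v4:inf,v5:0,v6:16,v7:inf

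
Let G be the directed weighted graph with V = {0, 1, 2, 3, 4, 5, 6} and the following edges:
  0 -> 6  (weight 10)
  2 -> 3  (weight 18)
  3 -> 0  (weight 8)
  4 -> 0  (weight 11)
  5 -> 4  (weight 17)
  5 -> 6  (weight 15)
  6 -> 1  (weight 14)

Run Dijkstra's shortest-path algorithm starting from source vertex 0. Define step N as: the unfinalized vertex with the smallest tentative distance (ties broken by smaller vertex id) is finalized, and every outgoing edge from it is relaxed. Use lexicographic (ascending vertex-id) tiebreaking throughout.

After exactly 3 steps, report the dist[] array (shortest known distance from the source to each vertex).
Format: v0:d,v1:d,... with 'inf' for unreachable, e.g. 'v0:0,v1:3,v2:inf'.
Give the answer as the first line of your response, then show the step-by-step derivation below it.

v0:0,v1:24,v2:inf,v3:inf,v4:inf,v5:inf,v6:10

step 1: dist = v0:0,v1:inf,v2:inf,v3:inf,v4:inf,v5:inf,v6:10
step 2: dist = v0:0,v1:24,v2:inf,v3:inf,v4:inf,v5:inf,v6:10
step 3: dist = v0:0,v1:24,v2:inf,v3:inf,v4:inf,v5:inf,v6:10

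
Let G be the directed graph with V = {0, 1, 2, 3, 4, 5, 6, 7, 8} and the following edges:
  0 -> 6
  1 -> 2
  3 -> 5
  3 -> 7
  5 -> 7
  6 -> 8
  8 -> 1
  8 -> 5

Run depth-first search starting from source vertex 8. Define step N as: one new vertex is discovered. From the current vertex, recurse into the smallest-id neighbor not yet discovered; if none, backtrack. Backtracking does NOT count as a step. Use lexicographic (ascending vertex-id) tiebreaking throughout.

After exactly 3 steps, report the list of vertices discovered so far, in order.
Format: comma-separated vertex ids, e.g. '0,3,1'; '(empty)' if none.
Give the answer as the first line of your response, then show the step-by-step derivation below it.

8,1,2

step 1: discover 8; path=8; order=8
step 2: discover 1; path=8>1; order=8,1
step 3: discover 2; path=8>1>2; order=8,1,2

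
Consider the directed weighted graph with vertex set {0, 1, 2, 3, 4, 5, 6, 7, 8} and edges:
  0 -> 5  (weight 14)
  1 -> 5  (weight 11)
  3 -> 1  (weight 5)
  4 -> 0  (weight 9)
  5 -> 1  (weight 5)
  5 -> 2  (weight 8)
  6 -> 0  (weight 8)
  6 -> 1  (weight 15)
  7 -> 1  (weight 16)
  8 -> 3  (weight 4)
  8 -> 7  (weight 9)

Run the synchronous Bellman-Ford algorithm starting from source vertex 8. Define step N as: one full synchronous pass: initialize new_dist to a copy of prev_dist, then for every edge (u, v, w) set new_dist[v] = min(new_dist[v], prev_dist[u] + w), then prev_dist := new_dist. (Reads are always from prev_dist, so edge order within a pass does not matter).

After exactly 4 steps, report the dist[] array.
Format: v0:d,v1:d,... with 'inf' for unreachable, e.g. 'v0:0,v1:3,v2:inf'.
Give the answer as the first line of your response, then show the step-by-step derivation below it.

v0:inf,v1:9,v2:28,v3:4,v4:inf,v5:20,v6:inf,v7:9,v8:0

step 1: dist = v0:inf,v1:inf,v2:inf,v3:4,v4:inf,v5:inf,v6:inf,v7:9,v8:0
step 2: dist = v0:inf,v1:9,v2:inf,v3:4,v4:inf,v5:inf,v6:inf,v7:9,v8:0
step 3: dist = v0:inf,v1:9,v2:inf,v3:4,v4:inf,v5:20,v6:inf,v7:9,v8:0
step 4: dist = v0:inf,v1:9,v2:28,v3:4,v4:inf,v5:20,v6:inf,v7:9,v8:0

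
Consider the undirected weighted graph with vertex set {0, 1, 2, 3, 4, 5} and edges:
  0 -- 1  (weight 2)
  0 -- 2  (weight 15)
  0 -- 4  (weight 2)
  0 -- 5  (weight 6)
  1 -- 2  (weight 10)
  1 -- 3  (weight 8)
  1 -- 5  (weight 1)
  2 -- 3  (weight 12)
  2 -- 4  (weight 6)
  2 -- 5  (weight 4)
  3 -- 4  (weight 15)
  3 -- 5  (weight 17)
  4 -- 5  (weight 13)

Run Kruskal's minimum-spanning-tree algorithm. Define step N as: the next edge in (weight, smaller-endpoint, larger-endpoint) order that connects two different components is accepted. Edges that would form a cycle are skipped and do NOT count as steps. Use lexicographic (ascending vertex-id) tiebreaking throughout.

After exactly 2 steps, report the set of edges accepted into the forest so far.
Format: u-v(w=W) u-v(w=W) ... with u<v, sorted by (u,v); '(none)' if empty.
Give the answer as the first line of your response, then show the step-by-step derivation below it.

0-1(w=2) 1-5(w=1)

step 1: add edge 1-5 (w=1); MST = {1-5(w=1)}
step 2: add edge 0-1 (w=2); MST = {0-1(w=2) 1-5(w=1)}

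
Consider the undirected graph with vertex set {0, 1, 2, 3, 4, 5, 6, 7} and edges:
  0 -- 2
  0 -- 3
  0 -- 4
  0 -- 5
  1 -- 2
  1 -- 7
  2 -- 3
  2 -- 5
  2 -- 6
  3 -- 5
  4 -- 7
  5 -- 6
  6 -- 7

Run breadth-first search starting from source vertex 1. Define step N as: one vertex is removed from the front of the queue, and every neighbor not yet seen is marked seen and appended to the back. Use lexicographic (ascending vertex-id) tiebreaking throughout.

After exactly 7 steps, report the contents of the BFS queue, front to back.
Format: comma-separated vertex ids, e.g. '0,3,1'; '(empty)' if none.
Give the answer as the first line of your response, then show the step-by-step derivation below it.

4

step 1: dequeue 1; queue=[2,7]; order=1
step 2: dequeue 2; queue=[7,0,3,5,6]; order=1,2
step 3: dequeue 7; queue=[0,3,5,6,4]; order=1,2,7
step 4: dequeue 0; queue=[3,5,6,4]; order=1,2,7,0
step 5: dequeue 3; queue=[5,6,4]; order=1,2,7,0,3
step 6: dequeue 5; queue=[6,4]; order=1,2,7,0,3,5
step 7: dequeue 6; queue=[4]; order=1,2,7,0,3,5,6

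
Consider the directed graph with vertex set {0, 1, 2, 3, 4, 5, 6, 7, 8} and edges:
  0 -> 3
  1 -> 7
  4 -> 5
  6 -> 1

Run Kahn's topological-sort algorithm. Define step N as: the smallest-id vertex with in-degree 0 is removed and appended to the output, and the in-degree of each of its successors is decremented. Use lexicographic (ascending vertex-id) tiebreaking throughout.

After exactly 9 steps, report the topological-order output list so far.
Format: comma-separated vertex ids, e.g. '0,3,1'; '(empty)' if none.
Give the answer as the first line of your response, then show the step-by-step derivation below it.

0,2,3,4,5,6,1,7,8

step 1: output 0; order=[0]; indeg=(0,1,0,0,0,1,0,1,0)
step 2: output 2; order=[0,2]; indeg=(0,1,0,0,0,1,0,1,0)
step 3: output 3; order=[0,2,3]; indeg=(0,1,0,0,0,1,0,1,0)
step 4: output 4; order=[0,2,3,4]; indeg=(0,1,0,0,0,0,0,1,0)
step 5: output 5; order=[0,2,3,4,5]; indeg=(0,1,0,0,0,0,0,1,0)
step 6: output 6; order=[0,2,3,4,5,6]; indeg=(0,0,0,0,0,0,0,1,0)
step 7: output 1; order=[0,2,3,4,5,6,1]; indeg=(0,0,0,0,0,0,0,0,0)
step 8: output 7; order=[0,2,3,4,5,6,1,7]; indeg=(0,0,0,0,0,0,0,0,0)
step 9: output 8; order=[0,2,3,4,5,6,1,7,8]; indeg=(0,0,0,0,0,0,0,0,0)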